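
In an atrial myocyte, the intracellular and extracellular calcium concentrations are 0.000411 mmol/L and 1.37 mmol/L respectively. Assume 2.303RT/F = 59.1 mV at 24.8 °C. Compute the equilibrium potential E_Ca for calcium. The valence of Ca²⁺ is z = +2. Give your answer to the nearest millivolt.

E = (59.1/z) · log₁₀([Ca²⁺]_out/[Ca²⁺]_in) with z = +2.
= (59.1/2) · log₁₀(1.37/0.000411) = 29.55 · log₁₀(3333)
= 29.55 · (3.5229) = 104.10 mV

104 mV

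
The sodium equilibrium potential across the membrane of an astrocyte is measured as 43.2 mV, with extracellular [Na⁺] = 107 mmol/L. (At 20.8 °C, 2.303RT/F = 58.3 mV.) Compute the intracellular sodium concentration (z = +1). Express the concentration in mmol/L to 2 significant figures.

19 mmol/L

Nernst: E = (58.3/1) · log₁₀([out]/[in]), so log₁₀([out]/[in]) = 43.2 × 1 / 58.3 = 0.7410.
[out]/[in] = 10^(0.7410) = 5.508.
[in] = 107 / 5.508 = 19.43 mmol/L.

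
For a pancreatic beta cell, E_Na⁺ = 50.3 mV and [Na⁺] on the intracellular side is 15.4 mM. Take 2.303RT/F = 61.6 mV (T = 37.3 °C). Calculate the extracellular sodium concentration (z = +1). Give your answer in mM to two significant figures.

100 mM

Nernst: E = (61.6/1) · log₁₀([out]/[in]), so log₁₀([out]/[in]) = 50.3 × 1 / 61.6 = 0.8166.
[out]/[in] = 10^(0.8166) = 6.555.
[out] = 6.555 × 15.4 = 100.9 mM.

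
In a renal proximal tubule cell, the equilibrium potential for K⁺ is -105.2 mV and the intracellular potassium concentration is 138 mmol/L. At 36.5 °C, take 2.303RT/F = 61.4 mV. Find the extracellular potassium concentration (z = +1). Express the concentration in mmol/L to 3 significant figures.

2.67 mmol/L

Nernst: E = (61.4/1) · log₁₀([out]/[in]), so log₁₀([out]/[in]) = -105.2 × 1 / 61.4 = -1.7134.
[out]/[in] = 10^(-1.7134) = 0.01935.
[out] = 0.01935 × 138 = 2.67 mmol/L.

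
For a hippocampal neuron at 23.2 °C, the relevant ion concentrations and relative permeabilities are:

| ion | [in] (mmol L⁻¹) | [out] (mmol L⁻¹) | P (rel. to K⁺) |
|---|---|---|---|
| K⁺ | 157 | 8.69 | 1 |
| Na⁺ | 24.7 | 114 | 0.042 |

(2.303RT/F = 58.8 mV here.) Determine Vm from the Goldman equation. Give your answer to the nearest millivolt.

-63 mV

Vm = 58.8 · log₁₀[(Σ P·[cation]ₒ + Σ P·[anion]ᵢ) / (Σ P·[cation]ᵢ + Σ P·[anion]ₒ)]
Numerator = 1×8.69 + 0.042×114 = 13.48
Denominator = 1×157 + 0.042×24.7 = 158
Vm = 58.8 · log₁₀(0.085284) = 58.8 × (-1.0691) = -62.87 mV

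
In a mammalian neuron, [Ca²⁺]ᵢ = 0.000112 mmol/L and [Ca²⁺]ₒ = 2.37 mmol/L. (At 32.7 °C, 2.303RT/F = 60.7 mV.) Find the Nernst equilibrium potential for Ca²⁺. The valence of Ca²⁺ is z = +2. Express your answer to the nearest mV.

131 mV

E = (60.7/z) · log₁₀([Ca²⁺]_out/[Ca²⁺]_in) with z = +2.
= (60.7/2) · log₁₀(2.37/0.000112) = 30.35 · log₁₀(2.116e+04)
= 30.35 · (4.3255) = 131.28 mV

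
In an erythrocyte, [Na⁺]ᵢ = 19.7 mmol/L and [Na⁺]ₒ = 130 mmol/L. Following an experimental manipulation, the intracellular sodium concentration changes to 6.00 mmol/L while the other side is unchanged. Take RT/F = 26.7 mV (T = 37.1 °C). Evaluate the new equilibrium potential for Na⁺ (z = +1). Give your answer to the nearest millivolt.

After the shift: [Na⁺]_out = 130, [Na⁺]_in = 6.00 mmol/L.
E_new = (26.7/1)·ln(130/6.00) = 26.70 · (3.0758) = 82.12 mV

82 mV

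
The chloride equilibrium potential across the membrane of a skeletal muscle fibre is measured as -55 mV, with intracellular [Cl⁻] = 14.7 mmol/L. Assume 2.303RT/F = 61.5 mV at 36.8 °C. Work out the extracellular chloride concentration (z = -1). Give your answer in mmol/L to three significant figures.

Nernst: E = (61.5/-1) · log₁₀([out]/[in]), so log₁₀([out]/[in]) = -55.0 × -1 / 61.5 = 0.8943.
[out]/[in] = 10^(0.8943) = 7.84.
[out] = 7.84 × 14.7 = 115.2 mmol/L.

115 mmol/L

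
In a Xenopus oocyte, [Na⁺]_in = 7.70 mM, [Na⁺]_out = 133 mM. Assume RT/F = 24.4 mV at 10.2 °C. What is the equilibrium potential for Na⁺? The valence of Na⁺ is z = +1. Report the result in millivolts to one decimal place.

E = (24.4/z) · ln([Na⁺]_out/[Na⁺]_in) with z = +1.
= (24.4/1) · ln(133/7.70) = 24.40 · ln(17.27)
= 24.40 · (2.8491) = 69.52 mV

69.5 mV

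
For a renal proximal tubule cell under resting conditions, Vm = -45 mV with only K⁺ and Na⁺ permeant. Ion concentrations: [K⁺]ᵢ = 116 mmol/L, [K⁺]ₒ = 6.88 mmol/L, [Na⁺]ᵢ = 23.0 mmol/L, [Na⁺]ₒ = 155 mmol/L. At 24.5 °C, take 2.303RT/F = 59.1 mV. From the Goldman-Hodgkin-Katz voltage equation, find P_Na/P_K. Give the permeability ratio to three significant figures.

0.0875

Let α = P_Na/P_K. GHK: Vm = 59.1·log₁₀[(Kₒ + α·Naₒ)/(Kᵢ + α·Naᵢ)].
10^(Vm/59.1) = 10^(-45.0/59.1) = 0.17321
So 0.17321·(Kᵢ + α·Naᵢ) = Kₒ + α·Naₒ → α = (0.17321·116.0 − 6.88) / (155.0 − 0.17321·23.0)
α = (20.09 − 6.88) / (155.0 − 3.984) = 13.21/151 = 0.08749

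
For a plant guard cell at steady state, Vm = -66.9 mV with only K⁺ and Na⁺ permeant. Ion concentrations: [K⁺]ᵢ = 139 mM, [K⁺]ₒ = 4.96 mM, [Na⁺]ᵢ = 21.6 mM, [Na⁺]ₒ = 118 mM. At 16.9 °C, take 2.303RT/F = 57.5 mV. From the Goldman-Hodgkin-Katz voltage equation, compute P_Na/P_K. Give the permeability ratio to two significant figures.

Let α = P_Na/P_K. GHK: Vm = 57.5·log₁₀[(Kₒ + α·Naₒ)/(Kᵢ + α·Naᵢ)].
10^(Vm/57.5) = 10^(-66.9/57.5) = 0.068631
So 0.068631·(Kᵢ + α·Naᵢ) = Kₒ + α·Naₒ → α = (0.068631·139.0 − 4.96) / (118.0 − 0.068631·21.6)
α = (9.54 − 4.96) / (118.0 − 1.482) = 4.58/116.5 = 0.03931

0.039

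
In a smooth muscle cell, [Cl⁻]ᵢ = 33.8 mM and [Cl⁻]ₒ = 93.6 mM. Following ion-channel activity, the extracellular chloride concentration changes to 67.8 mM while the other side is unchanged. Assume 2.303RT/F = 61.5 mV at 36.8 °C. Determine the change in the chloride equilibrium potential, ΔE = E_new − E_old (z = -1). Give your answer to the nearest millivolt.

9 mV

E_old = (61.5/-1)·log₁₀(93.6/33.8) = -27.21 mV
E_new = (61.5/-1)·log₁₀(67.8/33.8) = -18.59 mV
ΔE = -18.59 − (-27.21) = 8.61 mV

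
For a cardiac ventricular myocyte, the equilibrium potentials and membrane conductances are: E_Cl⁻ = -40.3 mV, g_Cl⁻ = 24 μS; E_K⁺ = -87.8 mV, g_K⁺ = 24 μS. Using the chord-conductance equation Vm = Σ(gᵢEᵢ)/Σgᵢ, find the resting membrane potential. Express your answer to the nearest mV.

Σ gᵢEᵢ = 24·(-40.3) + 24·(-87.8) = -3074.40
Σ gᵢ = 24 + 24 = 48
Vm = -3074.40 / 48 = -64.05 mV

-64 mV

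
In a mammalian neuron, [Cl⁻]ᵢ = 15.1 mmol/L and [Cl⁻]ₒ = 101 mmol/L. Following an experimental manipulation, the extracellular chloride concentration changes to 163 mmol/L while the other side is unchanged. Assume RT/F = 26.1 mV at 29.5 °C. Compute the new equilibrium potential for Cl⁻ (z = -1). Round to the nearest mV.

-62 mV

After the shift: [Cl⁻]_out = 163, [Cl⁻]_in = 15.1 mmol/L.
E_new = (26.1/-1)·ln(163/15.1) = -26.10 · (2.3791) = -62.09 mV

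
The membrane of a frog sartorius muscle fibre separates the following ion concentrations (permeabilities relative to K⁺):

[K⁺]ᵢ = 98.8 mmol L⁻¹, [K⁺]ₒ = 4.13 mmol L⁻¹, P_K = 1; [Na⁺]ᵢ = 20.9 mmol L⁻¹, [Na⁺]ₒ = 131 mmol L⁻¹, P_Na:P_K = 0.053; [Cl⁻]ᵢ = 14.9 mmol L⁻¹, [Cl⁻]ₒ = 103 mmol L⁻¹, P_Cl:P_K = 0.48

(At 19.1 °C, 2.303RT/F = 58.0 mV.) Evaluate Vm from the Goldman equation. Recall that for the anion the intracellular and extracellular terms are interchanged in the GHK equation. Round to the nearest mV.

-53 mV

Vm = 58.0 · log₁₀[(Σ P·[cation]ₒ + Σ P·[anion]ᵢ) / (Σ P·[cation]ᵢ + Σ P·[anion]ₒ)]
Numerator = 1×4.13 + 0.053×131 + 0.48×14.9 = 18.23
Denominator = 1×98.8 + 0.053×20.9 + 0.48×103 = 149.3
Vm = 58.0 · log₁₀(0.12203) = 58.0 × (-0.9135) = -52.98 mV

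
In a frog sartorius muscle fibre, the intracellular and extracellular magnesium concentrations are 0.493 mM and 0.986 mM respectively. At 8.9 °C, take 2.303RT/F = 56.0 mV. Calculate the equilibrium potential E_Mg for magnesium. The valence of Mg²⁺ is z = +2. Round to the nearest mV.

E = (56.0/z) · log₁₀([Mg²⁺]_out/[Mg²⁺]_in) with z = +2.
= (56.0/2) · log₁₀(0.986/0.493) = 28.00 · log₁₀(2)
= 28.00 · (0.3010) = 8.43 mV

8 mV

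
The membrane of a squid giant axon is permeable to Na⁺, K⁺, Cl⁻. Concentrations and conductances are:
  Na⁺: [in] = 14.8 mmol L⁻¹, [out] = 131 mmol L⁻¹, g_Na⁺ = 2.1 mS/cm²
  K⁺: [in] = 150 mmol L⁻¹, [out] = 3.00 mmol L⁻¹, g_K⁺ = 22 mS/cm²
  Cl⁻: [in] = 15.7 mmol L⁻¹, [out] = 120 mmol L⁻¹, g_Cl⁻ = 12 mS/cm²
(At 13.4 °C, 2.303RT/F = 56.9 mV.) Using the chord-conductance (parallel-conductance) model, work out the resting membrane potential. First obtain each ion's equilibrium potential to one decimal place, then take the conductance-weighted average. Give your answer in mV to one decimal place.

E_Na⁺ = (56.9/1)·log₁₀(131/14.8) = 53.9 mV
E_K⁺ = (56.9/1)·log₁₀(3.00/150) = -96.7 mV
E_Cl⁻ = (56.9/-1)·log₁₀(120/15.7) = -50.3 mV
Vm = (Σ gᵢEᵢ)/(Σ gᵢ) = (2.1·53.9 + 22·-96.7 + 12·-50.3) / (2.1 + 22 + 12)
= -2617.81 / 36.1 = -72.52 mV

-72.5 mV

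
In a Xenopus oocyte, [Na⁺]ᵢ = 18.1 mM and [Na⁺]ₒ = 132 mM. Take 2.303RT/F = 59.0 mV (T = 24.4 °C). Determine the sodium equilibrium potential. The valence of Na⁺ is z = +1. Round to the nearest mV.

51 mV

E = (59.0/z) · log₁₀([Na⁺]_out/[Na⁺]_in) with z = +1.
= (59.0/1) · log₁₀(132/18.1) = 59.00 · log₁₀(7.293)
= 59.00 · (0.8629) = 50.91 mV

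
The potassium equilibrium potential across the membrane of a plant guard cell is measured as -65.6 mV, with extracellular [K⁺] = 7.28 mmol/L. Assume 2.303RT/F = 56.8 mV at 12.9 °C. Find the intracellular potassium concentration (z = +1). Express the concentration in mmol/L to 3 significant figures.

Nernst: E = (56.8/1) · log₁₀([out]/[in]), so log₁₀([out]/[in]) = -65.6 × 1 / 56.8 = -1.1549.
[out]/[in] = 10^(-1.1549) = 0.07.
[in] = 7.28 / 0.07 = 104 mmol/L.

104 mmol/L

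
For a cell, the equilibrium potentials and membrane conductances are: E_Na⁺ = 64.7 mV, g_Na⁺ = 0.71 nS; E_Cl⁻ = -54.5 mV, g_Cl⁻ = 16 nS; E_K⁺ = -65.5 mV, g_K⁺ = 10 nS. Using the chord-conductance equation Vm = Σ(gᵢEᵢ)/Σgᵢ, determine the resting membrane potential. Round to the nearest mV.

-55 mV

Σ gᵢEᵢ = 0.71·(64.7) + 16·(-54.5) + 10·(-65.5) = -1481.06
Σ gᵢ = 0.71 + 16 + 10 = 26.71
Vm = -1481.06 / 26.71 = -55.45 mV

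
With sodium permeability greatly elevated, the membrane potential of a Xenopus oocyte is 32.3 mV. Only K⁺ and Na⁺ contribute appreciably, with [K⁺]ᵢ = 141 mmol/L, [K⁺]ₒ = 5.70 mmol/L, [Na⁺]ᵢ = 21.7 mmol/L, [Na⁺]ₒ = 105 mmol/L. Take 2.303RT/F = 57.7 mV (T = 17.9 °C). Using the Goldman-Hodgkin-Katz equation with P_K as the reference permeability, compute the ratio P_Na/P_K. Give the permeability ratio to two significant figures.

19

Let α = P_Na/P_K. GHK: Vm = 57.7·log₁₀[(Kₒ + α·Naₒ)/(Kᵢ + α·Naᵢ)].
10^(Vm/57.7) = 10^(32.3/57.7) = 3.629
So 3.629·(Kᵢ + α·Naᵢ) = Kₒ + α·Naₒ → α = (3.629·141.0 − 5.7) / (105.0 − 3.629·21.7)
α = (511.7 − 5.7) / (105.0 − 78.75) = 506/26.25 = 19.28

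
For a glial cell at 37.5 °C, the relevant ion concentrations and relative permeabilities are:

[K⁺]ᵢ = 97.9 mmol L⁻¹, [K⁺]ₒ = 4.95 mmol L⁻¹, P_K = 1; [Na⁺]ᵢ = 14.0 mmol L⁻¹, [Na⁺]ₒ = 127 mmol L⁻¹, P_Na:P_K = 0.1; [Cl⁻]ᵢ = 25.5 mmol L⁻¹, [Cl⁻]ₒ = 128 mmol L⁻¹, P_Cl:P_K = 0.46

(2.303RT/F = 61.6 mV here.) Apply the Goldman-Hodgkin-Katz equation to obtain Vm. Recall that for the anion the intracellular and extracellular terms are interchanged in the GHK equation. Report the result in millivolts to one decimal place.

Vm = 61.6 · log₁₀[(Σ P·[cation]ₒ + Σ P·[anion]ᵢ) / (Σ P·[cation]ᵢ + Σ P·[anion]ₒ)]
Numerator = 1×4.95 + 0.1×127 + 0.46×25.5 = 29.38
Denominator = 1×97.9 + 0.1×14.0 + 0.46×128 = 158.2
Vm = 61.6 · log₁₀(0.18574) = 61.6 × (-0.7311) = -45.04 mV

-45.0 mV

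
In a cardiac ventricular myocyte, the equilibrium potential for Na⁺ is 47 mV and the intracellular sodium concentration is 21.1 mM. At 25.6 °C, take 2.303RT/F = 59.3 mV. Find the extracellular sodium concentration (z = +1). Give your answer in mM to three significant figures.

Nernst: E = (59.3/1) · log₁₀([out]/[in]), so log₁₀([out]/[in]) = 47.0 × 1 / 59.3 = 0.7926.
[out]/[in] = 10^(0.7926) = 6.203.
[out] = 6.203 × 21.1 = 130.9 mM.

131 mM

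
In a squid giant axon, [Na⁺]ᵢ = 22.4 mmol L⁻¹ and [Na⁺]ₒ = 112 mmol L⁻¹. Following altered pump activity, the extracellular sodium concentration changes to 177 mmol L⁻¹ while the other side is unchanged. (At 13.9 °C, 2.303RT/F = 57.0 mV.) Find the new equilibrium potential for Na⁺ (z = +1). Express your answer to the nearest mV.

51 mV

After the shift: [Na⁺]_out = 177, [Na⁺]_in = 22.4 mmol L⁻¹.
E_new = (57.0/1)·log₁₀(177/22.4) = 57.00 · (0.8977) = 51.17 mV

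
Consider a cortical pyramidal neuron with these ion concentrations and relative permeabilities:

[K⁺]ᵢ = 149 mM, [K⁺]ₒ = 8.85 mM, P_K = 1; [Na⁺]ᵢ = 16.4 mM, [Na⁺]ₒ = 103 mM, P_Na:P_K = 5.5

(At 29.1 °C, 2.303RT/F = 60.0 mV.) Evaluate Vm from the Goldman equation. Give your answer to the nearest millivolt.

Vm = 60.0 · log₁₀[(Σ P·[cation]ₒ + Σ P·[anion]ᵢ) / (Σ P·[cation]ᵢ + Σ P·[anion]ₒ)]
Numerator = 1×8.85 + 5.5×103 = 575.4
Denominator = 1×149 + 5.5×16.4 = 239.2
Vm = 60.0 · log₁₀(2.4053) = 60.0 × (0.3812) = 22.87 mV

23 mV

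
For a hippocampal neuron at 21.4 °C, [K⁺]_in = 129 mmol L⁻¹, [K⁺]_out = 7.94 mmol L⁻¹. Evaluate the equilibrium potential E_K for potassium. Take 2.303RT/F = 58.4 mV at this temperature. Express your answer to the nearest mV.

E = (58.4/z) · log₁₀([K⁺]_out/[K⁺]_in) with z = +1.
= (58.4/1) · log₁₀(7.94/129) = 58.40 · log₁₀(0.06155)
= 58.40 · (-1.2108) = -70.71 mV

-71 mV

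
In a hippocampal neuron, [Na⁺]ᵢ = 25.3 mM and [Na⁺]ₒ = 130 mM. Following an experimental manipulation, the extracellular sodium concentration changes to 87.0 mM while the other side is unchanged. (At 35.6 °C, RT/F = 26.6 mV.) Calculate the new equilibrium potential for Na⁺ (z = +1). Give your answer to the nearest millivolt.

After the shift: [Na⁺]_out = 87.0, [Na⁺]_in = 25.3 mM.
E_new = (26.6/1)·ln(87.0/25.3) = 26.60 · (1.2351) = 32.85 mV

33 mV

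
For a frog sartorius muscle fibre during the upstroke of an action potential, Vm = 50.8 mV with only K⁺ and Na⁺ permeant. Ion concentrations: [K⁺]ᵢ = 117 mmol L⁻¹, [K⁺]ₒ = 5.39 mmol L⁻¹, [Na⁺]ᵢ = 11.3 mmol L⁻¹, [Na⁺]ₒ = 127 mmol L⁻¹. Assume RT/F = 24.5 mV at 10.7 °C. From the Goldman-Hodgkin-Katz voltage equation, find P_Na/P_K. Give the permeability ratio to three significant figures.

Let α = P_Na/P_K. GHK: Vm = 24.5·ln[(Kₒ + α·Naₒ)/(Kᵢ + α·Naᵢ)].
e^(Vm/24.5) = e^(50.8/24.5) = 7.9524
So 7.9524·(Kᵢ + α·Naᵢ) = Kₒ + α·Naₒ → α = (7.9524·117.0 − 5.39) / (127.0 − 7.9524·11.3)
α = (930.4 − 5.39) / (127.0 − 89.86) = 925/37.14 = 24.91

24.9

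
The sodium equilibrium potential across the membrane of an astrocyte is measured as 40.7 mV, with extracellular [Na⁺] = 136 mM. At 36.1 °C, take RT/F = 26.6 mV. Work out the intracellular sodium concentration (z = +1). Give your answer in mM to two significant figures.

29 mM

Nernst: E = (26.6/1) · ln([out]/[in]), so ln([out]/[in]) = 40.7 × 1 / 26.6 = 1.5301.
[out]/[in] = e^(1.5301) = 4.619.
[in] = 136 / 4.619 = 29.45 mM.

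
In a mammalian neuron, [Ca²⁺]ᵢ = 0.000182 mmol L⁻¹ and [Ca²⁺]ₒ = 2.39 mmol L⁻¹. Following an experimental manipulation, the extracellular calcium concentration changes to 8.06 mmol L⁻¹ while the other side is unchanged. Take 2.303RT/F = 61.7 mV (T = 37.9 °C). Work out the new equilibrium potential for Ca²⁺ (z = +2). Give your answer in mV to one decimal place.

After the shift: [Ca²⁺]_out = 8.06, [Ca²⁺]_in = 0.000182 mmol L⁻¹.
E_new = (61.7/2)·log₁₀(8.06/0.000182) = 30.85 · (4.6463) = 143.34 mV

143.3 mV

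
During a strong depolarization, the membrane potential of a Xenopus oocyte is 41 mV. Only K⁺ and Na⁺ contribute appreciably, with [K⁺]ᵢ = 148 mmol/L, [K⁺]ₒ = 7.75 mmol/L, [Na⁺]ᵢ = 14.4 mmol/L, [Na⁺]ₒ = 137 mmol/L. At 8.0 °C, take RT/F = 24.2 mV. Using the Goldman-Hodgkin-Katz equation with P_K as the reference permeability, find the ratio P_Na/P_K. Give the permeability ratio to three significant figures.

13.6

Let α = P_Na/P_K. GHK: Vm = 24.2·ln[(Kₒ + α·Naₒ)/(Kᵢ + α·Naᵢ)].
e^(Vm/24.2) = e^(41.0/24.2) = 5.4424
So 5.4424·(Kᵢ + α·Naᵢ) = Kₒ + α·Naₒ → α = (5.4424·148.0 − 7.75) / (137.0 − 5.4424·14.4)
α = (805.5 − 7.75) / (137.0 − 78.37) = 797.7/58.63 = 13.61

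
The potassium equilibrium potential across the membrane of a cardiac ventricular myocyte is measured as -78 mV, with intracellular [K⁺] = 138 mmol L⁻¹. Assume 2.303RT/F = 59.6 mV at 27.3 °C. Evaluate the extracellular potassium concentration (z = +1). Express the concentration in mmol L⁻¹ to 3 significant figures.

6.78 mmol L⁻¹

Nernst: E = (59.6/1) · log₁₀([out]/[in]), so log₁₀([out]/[in]) = -78.0 × 1 / 59.6 = -1.3087.
[out]/[in] = 10^(-1.3087) = 0.04912.
[out] = 0.04912 × 138 = 6.779 mmol L⁻¹.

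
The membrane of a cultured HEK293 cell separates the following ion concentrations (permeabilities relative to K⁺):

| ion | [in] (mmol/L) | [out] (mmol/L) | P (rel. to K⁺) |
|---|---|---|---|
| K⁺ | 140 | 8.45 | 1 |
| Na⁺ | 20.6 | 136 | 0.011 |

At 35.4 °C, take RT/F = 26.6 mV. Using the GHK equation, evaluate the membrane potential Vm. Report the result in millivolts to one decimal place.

-70.4 mV

Vm = 26.6 · ln[(Σ P·[cation]ₒ + Σ P·[anion]ᵢ) / (Σ P·[cation]ᵢ + Σ P·[anion]ₒ)]
Numerator = 1×8.45 + 0.011×136 = 9.946
Denominator = 1×140 + 0.011×20.6 = 140.2
Vm = 26.6 · ln(0.070928) = 26.6 × (-2.6461) = -70.39 mV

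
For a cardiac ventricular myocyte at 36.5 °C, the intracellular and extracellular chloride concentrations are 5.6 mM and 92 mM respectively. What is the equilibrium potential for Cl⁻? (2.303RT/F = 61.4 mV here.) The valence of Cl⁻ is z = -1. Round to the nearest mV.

-75 mV

E = (61.4/z) · log₁₀([Cl⁻]_out/[Cl⁻]_in) with z = -1.
For an anion, dividing by z = -1 reverses the sign.
= (61.4/-1) · log₁₀(92/5.6) = -61.40 · log₁₀(16.43)
= -61.40 · (1.2156) = -74.64 mV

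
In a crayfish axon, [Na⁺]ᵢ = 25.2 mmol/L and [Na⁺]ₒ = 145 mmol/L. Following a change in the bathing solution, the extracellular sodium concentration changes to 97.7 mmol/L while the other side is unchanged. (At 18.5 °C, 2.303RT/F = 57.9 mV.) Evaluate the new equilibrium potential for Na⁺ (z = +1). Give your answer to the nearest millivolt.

34 mV

After the shift: [Na⁺]_out = 97.7, [Na⁺]_in = 25.2 mmol/L.
E_new = (57.9/1)·log₁₀(97.7/25.2) = 57.90 · (0.5885) = 34.07 mV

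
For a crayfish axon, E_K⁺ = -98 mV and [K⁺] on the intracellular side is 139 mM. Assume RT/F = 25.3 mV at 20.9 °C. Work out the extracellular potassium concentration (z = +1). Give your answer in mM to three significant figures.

Nernst: E = (25.3/1) · ln([out]/[in]), so ln([out]/[in]) = -98.0 × 1 / 25.3 = -3.8735.
[out]/[in] = e^(-3.8735) = 0.02079.
[out] = 0.02079 × 139 = 2.889 mM.

2.89 mM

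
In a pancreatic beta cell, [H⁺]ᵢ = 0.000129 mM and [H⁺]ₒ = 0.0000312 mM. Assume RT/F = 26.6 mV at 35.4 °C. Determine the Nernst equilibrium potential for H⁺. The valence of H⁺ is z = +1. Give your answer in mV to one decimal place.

-37.8 mV

E = (26.6/z) · ln([H⁺]_out/[H⁺]_in) with z = +1.
= (26.6/1) · ln(0.0000312/0.000129) = 26.60 · ln(0.2419)
= 26.60 · (-1.4194) = -37.76 mV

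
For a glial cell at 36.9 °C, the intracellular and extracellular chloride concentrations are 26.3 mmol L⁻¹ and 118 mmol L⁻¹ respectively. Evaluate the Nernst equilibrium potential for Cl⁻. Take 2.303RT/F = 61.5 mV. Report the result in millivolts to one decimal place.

-40.1 mV

E = (61.5/z) · log₁₀([Cl⁻]_out/[Cl⁻]_in) with z = -1.
For an anion, dividing by z = -1 reverses the sign.
= (61.5/-1) · log₁₀(118/26.3) = -61.50 · log₁₀(4.487)
= -61.50 · (0.6519) = -40.09 mV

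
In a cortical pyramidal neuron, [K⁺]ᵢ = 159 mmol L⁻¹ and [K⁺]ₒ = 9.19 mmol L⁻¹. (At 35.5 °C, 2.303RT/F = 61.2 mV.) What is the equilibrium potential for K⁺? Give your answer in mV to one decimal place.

-75.8 mV

E = (61.2/z) · log₁₀([K⁺]_out/[K⁺]_in) with z = +1.
= (61.2/1) · log₁₀(9.19/159) = 61.20 · log₁₀(0.0578)
= 61.20 · (-1.2381) = -75.77 mV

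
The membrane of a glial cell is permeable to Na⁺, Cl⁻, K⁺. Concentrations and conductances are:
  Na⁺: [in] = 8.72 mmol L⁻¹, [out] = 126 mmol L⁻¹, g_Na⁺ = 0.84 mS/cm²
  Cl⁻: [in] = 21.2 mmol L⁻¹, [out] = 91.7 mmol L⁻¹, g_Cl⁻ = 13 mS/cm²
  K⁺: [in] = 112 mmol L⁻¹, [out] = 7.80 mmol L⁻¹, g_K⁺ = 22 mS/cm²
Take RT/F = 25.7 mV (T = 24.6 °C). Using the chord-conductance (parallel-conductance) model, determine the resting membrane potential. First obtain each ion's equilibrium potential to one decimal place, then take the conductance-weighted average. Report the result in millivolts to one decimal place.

-54.1 mV

E_Na⁺ = (25.7/1)·ln(126/8.72) = 68.6 mV
E_Cl⁻ = (25.7/-1)·ln(91.7/21.2) = -37.6 mV
E_K⁺ = (25.7/1)·ln(7.80/112) = -68.5 mV
Vm = (Σ gᵢEᵢ)/(Σ gᵢ) = (0.84·68.6 + 13·-37.6 + 22·-68.5) / (0.84 + 13 + 22)
= -1938.18 / 35.84 = -54.08 mV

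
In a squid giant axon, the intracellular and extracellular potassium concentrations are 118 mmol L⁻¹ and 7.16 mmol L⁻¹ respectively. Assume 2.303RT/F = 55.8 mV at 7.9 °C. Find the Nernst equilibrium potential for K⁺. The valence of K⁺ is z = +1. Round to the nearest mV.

E = (55.8/z) · log₁₀([K⁺]_out/[K⁺]_in) with z = +1.
= (55.8/1) · log₁₀(7.16/118) = 55.80 · log₁₀(0.06068)
= 55.80 · (-1.2170) = -67.91 mV

-68 mV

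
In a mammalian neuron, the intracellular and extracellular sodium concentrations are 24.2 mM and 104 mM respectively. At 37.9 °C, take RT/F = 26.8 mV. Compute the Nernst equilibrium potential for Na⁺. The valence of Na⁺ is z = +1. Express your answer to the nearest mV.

E = (26.8/z) · ln([Na⁺]_out/[Na⁺]_in) with z = +1.
= (26.8/1) · ln(104/24.2) = 26.80 · ln(4.298)
= 26.80 · (1.4580) = 39.08 mV

39 mV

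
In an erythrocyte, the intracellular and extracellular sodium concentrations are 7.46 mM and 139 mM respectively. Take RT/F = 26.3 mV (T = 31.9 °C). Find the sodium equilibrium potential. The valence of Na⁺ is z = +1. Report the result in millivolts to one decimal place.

76.9 mV

E = (26.3/z) · ln([Na⁺]_out/[Na⁺]_in) with z = +1.
= (26.3/1) · ln(139/7.46) = 26.30 · ln(18.63)
= 26.30 · (2.9249) = 76.93 mV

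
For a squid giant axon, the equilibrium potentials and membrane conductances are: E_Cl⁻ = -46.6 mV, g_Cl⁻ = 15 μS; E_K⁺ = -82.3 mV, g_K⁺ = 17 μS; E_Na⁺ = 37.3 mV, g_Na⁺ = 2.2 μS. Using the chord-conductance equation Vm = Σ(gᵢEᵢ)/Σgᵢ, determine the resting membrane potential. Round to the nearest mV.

-59 mV

Σ gᵢEᵢ = 15·(-46.6) + 17·(-82.3) + 2.2·(37.3) = -2016.04
Σ gᵢ = 15 + 17 + 2.2 = 34.2
Vm = -2016.04 / 34.2 = -58.95 mV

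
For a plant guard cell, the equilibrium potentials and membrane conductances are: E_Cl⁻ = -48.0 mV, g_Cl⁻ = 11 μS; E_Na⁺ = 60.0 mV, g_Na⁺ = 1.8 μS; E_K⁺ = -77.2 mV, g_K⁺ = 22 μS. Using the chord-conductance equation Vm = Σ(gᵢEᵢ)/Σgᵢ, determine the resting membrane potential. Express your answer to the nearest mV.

-61 mV

Σ gᵢEᵢ = 11·(-48.0) + 1.8·(60.0) + 22·(-77.2) = -2118.40
Σ gᵢ = 11 + 1.8 + 22 = 34.8
Vm = -2118.40 / 34.8 = -60.87 mV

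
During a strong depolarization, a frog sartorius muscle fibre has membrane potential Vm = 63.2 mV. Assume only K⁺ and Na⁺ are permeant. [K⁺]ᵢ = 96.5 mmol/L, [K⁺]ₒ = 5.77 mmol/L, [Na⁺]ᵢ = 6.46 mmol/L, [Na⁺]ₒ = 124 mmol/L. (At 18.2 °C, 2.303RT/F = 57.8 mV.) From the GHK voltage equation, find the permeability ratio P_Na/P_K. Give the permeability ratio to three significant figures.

Let α = P_Na/P_K. GHK: Vm = 57.8·log₁₀[(Kₒ + α·Naₒ)/(Kᵢ + α·Naᵢ)].
10^(Vm/57.8) = 10^(63.2/57.8) = 12.4
So 12.4·(Kᵢ + α·Naᵢ) = Kₒ + α·Naₒ → α = (12.4·96.5 − 5.77) / (124.0 − 12.4·6.46)
α = (1197 − 5.77) / (124.0 − 80.1) = 1191/43.9 = 27.13

27.1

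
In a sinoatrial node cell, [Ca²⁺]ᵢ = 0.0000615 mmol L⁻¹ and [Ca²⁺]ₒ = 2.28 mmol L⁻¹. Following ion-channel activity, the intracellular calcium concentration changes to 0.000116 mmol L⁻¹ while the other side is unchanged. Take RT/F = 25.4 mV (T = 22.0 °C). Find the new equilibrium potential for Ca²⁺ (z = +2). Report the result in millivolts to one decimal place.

After the shift: [Ca²⁺]_out = 2.28, [Ca²⁺]_in = 0.000116 mmol L⁻¹.
E_new = (25.4/2)·ln(2.28/0.000116) = 12.70 · (9.8861) = 125.55 mV

125.6 mV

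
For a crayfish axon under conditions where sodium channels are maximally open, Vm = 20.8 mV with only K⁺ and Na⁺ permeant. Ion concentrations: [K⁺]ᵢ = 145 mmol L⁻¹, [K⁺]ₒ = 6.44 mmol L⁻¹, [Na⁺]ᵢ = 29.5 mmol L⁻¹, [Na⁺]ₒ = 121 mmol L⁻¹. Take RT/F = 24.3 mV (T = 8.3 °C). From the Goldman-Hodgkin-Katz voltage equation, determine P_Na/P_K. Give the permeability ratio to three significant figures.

6.49

Let α = P_Na/P_K. GHK: Vm = 24.3·ln[(Kₒ + α·Naₒ)/(Kᵢ + α·Naᵢ)].
e^(Vm/24.3) = e^(20.8/24.3) = 2.3536
So 2.3536·(Kᵢ + α·Naᵢ) = Kₒ + α·Naₒ → α = (2.3536·145.0 − 6.44) / (121.0 − 2.3536·29.5)
α = (341.3 − 6.44) / (121.0 − 69.43) = 334.8/51.57 = 6.493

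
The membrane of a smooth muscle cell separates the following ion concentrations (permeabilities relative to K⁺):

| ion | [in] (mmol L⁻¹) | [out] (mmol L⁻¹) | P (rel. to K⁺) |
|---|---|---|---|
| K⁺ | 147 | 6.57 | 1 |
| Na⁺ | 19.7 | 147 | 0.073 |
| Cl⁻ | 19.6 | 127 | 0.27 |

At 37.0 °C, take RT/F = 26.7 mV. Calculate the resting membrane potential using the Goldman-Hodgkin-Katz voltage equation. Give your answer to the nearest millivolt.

Vm = 26.7 · ln[(Σ P·[cation]ₒ + Σ P·[anion]ᵢ) / (Σ P·[cation]ᵢ + Σ P·[anion]ₒ)]
Numerator = 1×6.57 + 0.073×147 + 0.27×19.6 = 22.59
Denominator = 1×147 + 0.073×19.7 + 0.27×127 = 182.7
Vm = 26.7 · ln(0.12364) = 26.7 × (-2.0904) = -55.81 mV

-56 mV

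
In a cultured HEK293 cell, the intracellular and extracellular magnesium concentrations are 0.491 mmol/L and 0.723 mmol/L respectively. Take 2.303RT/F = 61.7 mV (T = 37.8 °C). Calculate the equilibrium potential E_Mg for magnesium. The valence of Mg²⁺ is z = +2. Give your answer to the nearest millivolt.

5 mV

E = (61.7/z) · log₁₀([Mg²⁺]_out/[Mg²⁺]_in) with z = +2.
= (61.7/2) · log₁₀(0.723/0.491) = 30.85 · log₁₀(1.473)
= 30.85 · (0.1681) = 5.18 mV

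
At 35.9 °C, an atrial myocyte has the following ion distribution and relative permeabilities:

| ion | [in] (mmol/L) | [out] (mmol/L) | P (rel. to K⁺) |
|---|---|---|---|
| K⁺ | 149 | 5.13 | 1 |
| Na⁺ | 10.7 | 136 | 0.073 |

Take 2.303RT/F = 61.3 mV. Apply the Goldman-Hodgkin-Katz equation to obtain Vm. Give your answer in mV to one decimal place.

-61.2 mV

Vm = 61.3 · log₁₀[(Σ P·[cation]ₒ + Σ P·[anion]ᵢ) / (Σ P·[cation]ᵢ + Σ P·[anion]ₒ)]
Numerator = 1×5.13 + 0.073×136 = 15.06
Denominator = 1×149 + 0.073×10.7 = 149.8
Vm = 61.3 · log₁₀(0.10053) = 61.3 × (-0.9977) = -61.16 mV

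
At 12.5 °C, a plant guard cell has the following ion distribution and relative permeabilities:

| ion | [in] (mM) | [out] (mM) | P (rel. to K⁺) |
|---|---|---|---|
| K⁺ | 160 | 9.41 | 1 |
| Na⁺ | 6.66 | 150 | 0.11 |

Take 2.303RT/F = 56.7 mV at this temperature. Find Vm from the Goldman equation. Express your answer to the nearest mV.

-45 mV

Vm = 56.7 · log₁₀[(Σ P·[cation]ₒ + Σ P·[anion]ᵢ) / (Σ P·[cation]ᵢ + Σ P·[anion]ₒ)]
Numerator = 1×9.41 + 0.11×150 = 25.91
Denominator = 1×160 + 0.11×6.66 = 160.7
Vm = 56.7 · log₁₀(0.1612) = 56.7 × (-0.7926) = -44.94 mV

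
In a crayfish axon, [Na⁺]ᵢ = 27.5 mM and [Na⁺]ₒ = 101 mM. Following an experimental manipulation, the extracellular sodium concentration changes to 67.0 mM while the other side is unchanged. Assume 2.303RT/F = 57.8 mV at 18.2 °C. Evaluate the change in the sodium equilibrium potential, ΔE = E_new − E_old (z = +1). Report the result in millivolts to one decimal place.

E_old = (57.8/1)·log₁₀(101/27.5) = 32.66 mV
E_new = (57.8/1)·log₁₀(67.0/27.5) = 22.35 mV
ΔE = 22.35 − (32.66) = -10.30 mV

-10.3 mV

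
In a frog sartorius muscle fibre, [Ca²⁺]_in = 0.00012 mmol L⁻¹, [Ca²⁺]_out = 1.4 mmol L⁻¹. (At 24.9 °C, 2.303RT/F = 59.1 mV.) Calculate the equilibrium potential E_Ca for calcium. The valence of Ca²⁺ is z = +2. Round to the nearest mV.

E = (59.1/z) · log₁₀([Ca²⁺]_out/[Ca²⁺]_in) with z = +2.
= (59.1/2) · log₁₀(1.4/0.00012) = 29.55 · log₁₀(1.167e+04)
= 29.55 · (4.0669) = 120.18 mV

120 mV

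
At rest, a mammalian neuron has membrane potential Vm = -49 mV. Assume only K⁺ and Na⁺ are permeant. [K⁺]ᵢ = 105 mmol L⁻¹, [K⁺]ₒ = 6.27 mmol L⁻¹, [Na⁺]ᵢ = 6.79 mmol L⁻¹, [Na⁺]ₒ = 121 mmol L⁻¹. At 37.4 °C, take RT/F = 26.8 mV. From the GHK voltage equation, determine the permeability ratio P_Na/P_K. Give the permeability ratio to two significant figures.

Let α = P_Na/P_K. GHK: Vm = 26.8·ln[(Kₒ + α·Naₒ)/(Kᵢ + α·Naᵢ)].
e^(Vm/26.8) = e^(-49.0/26.8) = 0.16068
So 0.16068·(Kᵢ + α·Naᵢ) = Kₒ + α·Naₒ → α = (0.16068·105.0 − 6.27) / (121.0 − 0.16068·6.79)
α = (16.87 − 6.27) / (121.0 − 1.091) = 10.6/119.9 = 0.08841

0.088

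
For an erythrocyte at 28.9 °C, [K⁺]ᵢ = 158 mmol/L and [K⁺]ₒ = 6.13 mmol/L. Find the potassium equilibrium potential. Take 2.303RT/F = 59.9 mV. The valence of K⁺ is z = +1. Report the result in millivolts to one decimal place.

E = (59.9/z) · log₁₀([K⁺]_out/[K⁺]_in) with z = +1.
= (59.9/1) · log₁₀(6.13/158) = 59.90 · log₁₀(0.0388)
= 59.90 · (-1.4112) = -84.53 mV

-84.5 mV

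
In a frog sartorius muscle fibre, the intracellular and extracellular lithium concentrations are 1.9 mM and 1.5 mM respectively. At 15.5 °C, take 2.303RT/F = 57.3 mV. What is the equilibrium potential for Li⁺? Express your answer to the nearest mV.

E = (57.3/z) · log₁₀([Li⁺]_out/[Li⁺]_in) with z = +1.
= (57.3/1) · log₁₀(1.5/1.9) = 57.30 · log₁₀(0.7895)
= 57.30 · (-0.1027) = -5.88 mV

-6 mV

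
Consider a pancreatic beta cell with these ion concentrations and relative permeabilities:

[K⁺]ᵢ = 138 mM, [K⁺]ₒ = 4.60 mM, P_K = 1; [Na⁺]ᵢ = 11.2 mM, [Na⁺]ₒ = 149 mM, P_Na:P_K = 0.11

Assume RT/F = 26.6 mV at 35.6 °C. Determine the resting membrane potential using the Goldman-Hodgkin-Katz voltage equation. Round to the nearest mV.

-50 mV

Vm = 26.6 · ln[(Σ P·[cation]ₒ + Σ P·[anion]ᵢ) / (Σ P·[cation]ᵢ + Σ P·[anion]ₒ)]
Numerator = 1×4.60 + 0.11×149 = 20.99
Denominator = 1×138 + 0.11×11.2 = 139.2
Vm = 26.6 · ln(0.15076) = 26.6 × (-1.8921) = -50.33 mV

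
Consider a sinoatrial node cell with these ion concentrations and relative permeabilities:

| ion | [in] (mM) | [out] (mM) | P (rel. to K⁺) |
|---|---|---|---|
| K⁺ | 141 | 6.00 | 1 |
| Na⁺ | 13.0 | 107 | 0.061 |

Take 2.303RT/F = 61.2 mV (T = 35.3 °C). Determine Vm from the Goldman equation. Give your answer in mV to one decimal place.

-64.5 mV

Vm = 61.2 · log₁₀[(Σ P·[cation]ₒ + Σ P·[anion]ᵢ) / (Σ P·[cation]ᵢ + Σ P·[anion]ₒ)]
Numerator = 1×6.00 + 0.061×107 = 12.53
Denominator = 1×141 + 0.061×13.0 = 141.8
Vm = 61.2 · log₁₀(0.088347) = 61.2 × (-1.0538) = -64.49 mV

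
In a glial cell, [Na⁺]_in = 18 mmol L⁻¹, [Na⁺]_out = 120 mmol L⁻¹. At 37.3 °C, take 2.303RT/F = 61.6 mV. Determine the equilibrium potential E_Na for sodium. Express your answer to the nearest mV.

51 mV

E = (61.6/z) · log₁₀([Na⁺]_out/[Na⁺]_in) with z = +1.
= (61.6/1) · log₁₀(120/18) = 61.60 · log₁₀(6.667)
= 61.60 · (0.8239) = 50.75 mV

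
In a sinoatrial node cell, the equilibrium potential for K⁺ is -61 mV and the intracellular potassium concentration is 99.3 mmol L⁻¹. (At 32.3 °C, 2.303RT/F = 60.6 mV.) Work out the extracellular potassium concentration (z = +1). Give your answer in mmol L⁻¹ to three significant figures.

9.78 mmol L⁻¹

Nernst: E = (60.6/1) · log₁₀([out]/[in]), so log₁₀([out]/[in]) = -61.0 × 1 / 60.6 = -1.0066.
[out]/[in] = 10^(-1.0066) = 0.09849.
[out] = 0.09849 × 99.3 = 9.78 mmol L⁻¹.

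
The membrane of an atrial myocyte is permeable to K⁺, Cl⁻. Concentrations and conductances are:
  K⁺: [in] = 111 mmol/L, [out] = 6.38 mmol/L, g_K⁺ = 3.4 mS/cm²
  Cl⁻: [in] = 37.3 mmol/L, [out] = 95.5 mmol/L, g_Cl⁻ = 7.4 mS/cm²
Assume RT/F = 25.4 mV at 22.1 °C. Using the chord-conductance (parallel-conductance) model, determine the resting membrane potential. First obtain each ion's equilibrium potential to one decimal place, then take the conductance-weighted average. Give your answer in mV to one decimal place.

E_K⁺ = (25.4/1)·ln(6.38/111) = -72.6 mV
E_Cl⁻ = (25.4/-1)·ln(95.5/37.3) = -23.9 mV
Vm = (Σ gᵢEᵢ)/(Σ gᵢ) = (3.4·-72.6 + 7.4·-23.9) / (3.4 + 7.4)
= -423.70 / 10.8 = -39.23 mV

-39.2 mV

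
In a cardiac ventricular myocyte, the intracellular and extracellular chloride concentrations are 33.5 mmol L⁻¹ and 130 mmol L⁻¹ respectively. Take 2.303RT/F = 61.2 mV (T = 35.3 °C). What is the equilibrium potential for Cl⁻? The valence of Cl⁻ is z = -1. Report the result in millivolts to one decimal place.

E = (61.2/z) · log₁₀([Cl⁻]_out/[Cl⁻]_in) with z = -1.
For an anion, dividing by z = -1 reverses the sign.
= (61.2/-1) · log₁₀(130/33.5) = -61.20 · log₁₀(3.881)
= -61.20 · (0.5889) = -36.04 mV

-36.0 mV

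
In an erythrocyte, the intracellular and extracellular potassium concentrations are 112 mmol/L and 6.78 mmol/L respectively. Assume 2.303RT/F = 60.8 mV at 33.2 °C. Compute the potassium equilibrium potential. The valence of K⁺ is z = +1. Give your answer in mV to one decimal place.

-74.1 mV

E = (60.8/z) · log₁₀([K⁺]_out/[K⁺]_in) with z = +1.
= (60.8/1) · log₁₀(6.78/112) = 60.80 · log₁₀(0.06054)
= 60.80 · (-1.2180) = -74.05 mV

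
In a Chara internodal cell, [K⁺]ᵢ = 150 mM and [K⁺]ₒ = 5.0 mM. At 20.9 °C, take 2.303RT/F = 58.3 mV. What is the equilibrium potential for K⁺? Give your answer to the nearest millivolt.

E = (58.3/z) · log₁₀([K⁺]_out/[K⁺]_in) with z = +1.
= (58.3/1) · log₁₀(5.0/150) = 58.30 · log₁₀(0.03333)
= 58.30 · (-1.4771) = -86.12 mV

-86 mV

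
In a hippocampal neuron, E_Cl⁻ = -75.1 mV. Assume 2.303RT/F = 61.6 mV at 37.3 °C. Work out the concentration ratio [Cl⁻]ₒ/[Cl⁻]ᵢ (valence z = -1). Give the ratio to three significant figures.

16.6

log₁₀([out]/[in]) = E·z/(61.6) = -75.1 × -1 / 61.6 = 1.2192
[out]/[in] = 10^(1.2192) = 16.56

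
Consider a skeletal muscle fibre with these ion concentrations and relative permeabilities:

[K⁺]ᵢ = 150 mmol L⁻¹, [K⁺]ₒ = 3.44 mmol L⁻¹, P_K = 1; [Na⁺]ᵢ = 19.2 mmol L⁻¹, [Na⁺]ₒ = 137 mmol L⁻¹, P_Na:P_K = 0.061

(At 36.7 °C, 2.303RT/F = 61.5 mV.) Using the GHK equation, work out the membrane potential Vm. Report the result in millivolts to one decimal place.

-68.1 mV

Vm = 61.5 · log₁₀[(Σ P·[cation]ₒ + Σ P·[anion]ᵢ) / (Σ P·[cation]ᵢ + Σ P·[anion]ₒ)]
Numerator = 1×3.44 + 0.061×137 = 11.8
Denominator = 1×150 + 0.061×19.2 = 151.2
Vm = 61.5 · log₁₀(0.078037) = 61.5 × (-1.1077) = -68.12 mV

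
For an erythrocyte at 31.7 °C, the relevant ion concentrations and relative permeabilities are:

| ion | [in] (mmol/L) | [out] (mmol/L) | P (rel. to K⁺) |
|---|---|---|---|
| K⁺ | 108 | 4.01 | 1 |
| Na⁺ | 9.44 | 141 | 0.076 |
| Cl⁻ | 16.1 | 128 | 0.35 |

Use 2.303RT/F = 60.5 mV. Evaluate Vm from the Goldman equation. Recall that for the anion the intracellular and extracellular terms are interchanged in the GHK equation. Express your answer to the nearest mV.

-53 mV

Vm = 60.5 · log₁₀[(Σ P·[cation]ₒ + Σ P·[anion]ᵢ) / (Σ P·[cation]ᵢ + Σ P·[anion]ₒ)]
Numerator = 1×4.01 + 0.076×141 + 0.35×16.1 = 20.36
Denominator = 1×108 + 0.076×9.44 + 0.35×128 = 153.5
Vm = 60.5 · log₁₀(0.13263) = 60.5 × (-0.8774) = -53.08 mV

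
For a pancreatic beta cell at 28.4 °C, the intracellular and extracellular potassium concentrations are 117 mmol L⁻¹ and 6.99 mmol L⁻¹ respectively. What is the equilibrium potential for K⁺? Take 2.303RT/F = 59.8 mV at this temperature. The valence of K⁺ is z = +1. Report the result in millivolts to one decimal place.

E = (59.8/z) · log₁₀([K⁺]_out/[K⁺]_in) with z = +1.
= (59.8/1) · log₁₀(6.99/117) = 59.80 · log₁₀(0.05974)
= 59.80 · (-1.2237) = -73.18 mV

-73.2 mV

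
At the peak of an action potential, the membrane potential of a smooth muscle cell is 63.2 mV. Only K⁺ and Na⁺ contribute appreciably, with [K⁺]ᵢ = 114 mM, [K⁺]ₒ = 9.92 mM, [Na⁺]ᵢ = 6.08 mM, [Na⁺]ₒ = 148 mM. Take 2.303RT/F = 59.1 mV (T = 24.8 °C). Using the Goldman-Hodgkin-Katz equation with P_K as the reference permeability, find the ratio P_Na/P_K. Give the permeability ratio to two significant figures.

Let α = P_Na/P_K. GHK: Vm = 59.1·log₁₀[(Kₒ + α·Naₒ)/(Kᵢ + α·Naᵢ)].
10^(Vm/59.1) = 10^(63.2/59.1) = 11.732
So 11.732·(Kᵢ + α·Naᵢ) = Kₒ + α·Naₒ → α = (11.732·114.0 − 9.92) / (148.0 − 11.732·6.08)
α = (1337 − 9.92) / (148.0 − 71.33) = 1328/76.67 = 17.32

17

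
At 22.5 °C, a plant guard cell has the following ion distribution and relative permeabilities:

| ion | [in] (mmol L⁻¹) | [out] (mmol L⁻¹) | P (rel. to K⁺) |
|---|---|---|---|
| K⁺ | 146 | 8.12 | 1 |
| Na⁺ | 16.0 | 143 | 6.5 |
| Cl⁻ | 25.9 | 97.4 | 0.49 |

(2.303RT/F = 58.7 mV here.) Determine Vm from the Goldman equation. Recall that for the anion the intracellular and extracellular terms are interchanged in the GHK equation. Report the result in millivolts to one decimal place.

Vm = 58.7 · log₁₀[(Σ P·[cation]ₒ + Σ P·[anion]ᵢ) / (Σ P·[cation]ᵢ + Σ P·[anion]ₒ)]
Numerator = 1×8.12 + 6.5×143 + 0.49×25.9 = 950.3
Denominator = 1×146 + 6.5×16.0 + 0.49×97.4 = 297.7
Vm = 58.7 · log₁₀(3.1919) = 58.7 × (0.5040) = 29.59 mV

29.6 mV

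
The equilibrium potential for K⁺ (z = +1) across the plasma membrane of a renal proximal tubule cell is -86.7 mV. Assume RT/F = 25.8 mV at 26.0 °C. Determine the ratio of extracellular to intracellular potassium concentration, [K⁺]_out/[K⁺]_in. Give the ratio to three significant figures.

0.0347

ln([out]/[in]) = E·z/(25.8) = -86.7 × 1 / 25.8 = -3.3605
[out]/[in] = e^(-3.3605) = 0.03472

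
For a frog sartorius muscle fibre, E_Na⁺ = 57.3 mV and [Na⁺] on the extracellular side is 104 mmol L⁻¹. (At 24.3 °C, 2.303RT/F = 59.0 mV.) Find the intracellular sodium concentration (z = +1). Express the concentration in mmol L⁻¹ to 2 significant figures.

Nernst: E = (59.0/1) · log₁₀([out]/[in]), so log₁₀([out]/[in]) = 57.3 × 1 / 59.0 = 0.9712.
[out]/[in] = 10^(0.9712) = 9.358.
[in] = 104 / 9.358 = 11.11 mmol L⁻¹.

11 mmol L⁻¹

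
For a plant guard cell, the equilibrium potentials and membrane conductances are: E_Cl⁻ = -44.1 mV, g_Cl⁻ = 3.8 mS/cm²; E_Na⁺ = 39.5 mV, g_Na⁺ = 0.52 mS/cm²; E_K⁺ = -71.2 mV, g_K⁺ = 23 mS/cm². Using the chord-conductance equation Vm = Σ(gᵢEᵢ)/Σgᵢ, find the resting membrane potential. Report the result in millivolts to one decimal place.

-65.3 mV

Σ gᵢEᵢ = 3.8·(-44.1) + 0.52·(39.5) + 23·(-71.2) = -1784.64
Σ gᵢ = 3.8 + 0.52 + 23 = 27.32
Vm = -1784.64 / 27.32 = -65.32 mV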